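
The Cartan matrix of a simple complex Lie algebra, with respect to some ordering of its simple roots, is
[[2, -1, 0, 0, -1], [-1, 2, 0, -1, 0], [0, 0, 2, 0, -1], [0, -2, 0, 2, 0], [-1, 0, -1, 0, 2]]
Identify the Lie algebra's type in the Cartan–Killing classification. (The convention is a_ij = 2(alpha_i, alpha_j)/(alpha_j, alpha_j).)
The matrix has rank 5 with 2's on the diagonal. Reading the off-diagonal entries as Dynkin edges (a single edge where a_ij = a_ji = -1; a double or triple edge where a_ij * a_ji = 2 or 3), the diagram is a chain of 5 nodes with a double edge at one end; the terminal node there is the unique long simple root (C_5). One simple-root ordering that puts it in standard form is (alpha_3, alpha_5, alpha_1, alpha_2, alpha_4). So the algebra is type C_5, i.e. sp(10).

type C_5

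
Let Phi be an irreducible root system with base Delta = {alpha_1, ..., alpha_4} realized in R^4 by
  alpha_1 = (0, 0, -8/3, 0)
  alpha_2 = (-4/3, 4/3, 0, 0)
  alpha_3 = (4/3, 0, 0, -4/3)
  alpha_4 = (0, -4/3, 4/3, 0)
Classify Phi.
Compute the Cartan integers a_ij = 2(alpha_i, alpha_j)/(alpha_j, alpha_j); the resulting 4x4 Cartan matrix is
[[2, 0, 0, -2], [0, 2, -1, -1], [0, -1, 2, 0], [-1, -1, 0, 2]].
The roots have two lengths (squared-length ratio 2:1); the short ones are alpha_{2,3,4}. The associated Dynkin diagram is a chain of 4 nodes with a double edge at one end; the terminal node there is the unique long simple root (C_4), so the type is C_4 (the algebra sp(8)).

C4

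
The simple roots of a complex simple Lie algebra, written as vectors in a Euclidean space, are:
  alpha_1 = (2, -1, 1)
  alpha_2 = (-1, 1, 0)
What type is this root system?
Compute the Cartan integers a_ij = 2(alpha_i, alpha_j)/(alpha_j, alpha_j); the resulting 2x2 Cartan matrix is
[[2, -3], [-1, 2]].
The roots have two lengths (squared-length ratio 3:1); the short ones are alpha_{2}. The associated Dynkin diagram is two nodes joined by a triple edge (G_2), so the type is G_2.

G_2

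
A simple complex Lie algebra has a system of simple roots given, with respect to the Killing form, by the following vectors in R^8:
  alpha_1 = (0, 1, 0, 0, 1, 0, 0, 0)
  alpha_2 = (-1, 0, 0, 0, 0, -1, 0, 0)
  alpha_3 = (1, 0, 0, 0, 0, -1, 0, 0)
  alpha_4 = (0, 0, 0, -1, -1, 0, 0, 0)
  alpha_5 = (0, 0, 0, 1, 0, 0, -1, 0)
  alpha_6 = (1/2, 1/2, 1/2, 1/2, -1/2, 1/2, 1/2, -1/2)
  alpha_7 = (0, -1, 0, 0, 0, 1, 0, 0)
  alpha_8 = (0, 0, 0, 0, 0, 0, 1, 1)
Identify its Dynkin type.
Compute the Cartan integers a_ij = 2(alpha_i, alpha_j)/(alpha_j, alpha_j); the resulting 8x8 Cartan matrix is
[[2, 0, 0, -1, 0, 0, -1, 0], [0, 2, 0, 0, 0, -1, -1, 0], [0, 0, 2, 0, 0, 0, -1, 0], [-1, 0, 0, 2, -1, 0, 0, 0], [0, 0, 0, -1, 2, 0, 0, -1], [0, -1, 0, 0, 0, 2, 0, 0], [-1, -1, -1, 0, 0, 0, 2, 0], [0, 0, 0, 0, -1, 0, 0, 2]].
All simple roots have the same length, so the diagram is simply laced. The associated Dynkin diagram is a chain of 7 nodes with one extra node attached to the third node from one end (E_8), so the type is E_8.

E_8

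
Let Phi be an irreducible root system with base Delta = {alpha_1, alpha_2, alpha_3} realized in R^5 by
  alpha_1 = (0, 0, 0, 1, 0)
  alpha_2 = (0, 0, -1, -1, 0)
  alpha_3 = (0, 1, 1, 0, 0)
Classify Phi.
Compute the Cartan integers a_ij = 2(alpha_i, alpha_j)/(alpha_j, alpha_j); the resulting 3x3 Cartan matrix is
[[2, -1, 0], [-2, 2, -1], [0, -1, 2]].
The roots have two lengths (squared-length ratio 2:1); the short ones are alpha_{1}. The associated Dynkin diagram is a chain of 3 nodes with a double edge at one end; the terminal node there is the unique short simple root (B_3), so the type is B_3 (the algebra so(7)).

B3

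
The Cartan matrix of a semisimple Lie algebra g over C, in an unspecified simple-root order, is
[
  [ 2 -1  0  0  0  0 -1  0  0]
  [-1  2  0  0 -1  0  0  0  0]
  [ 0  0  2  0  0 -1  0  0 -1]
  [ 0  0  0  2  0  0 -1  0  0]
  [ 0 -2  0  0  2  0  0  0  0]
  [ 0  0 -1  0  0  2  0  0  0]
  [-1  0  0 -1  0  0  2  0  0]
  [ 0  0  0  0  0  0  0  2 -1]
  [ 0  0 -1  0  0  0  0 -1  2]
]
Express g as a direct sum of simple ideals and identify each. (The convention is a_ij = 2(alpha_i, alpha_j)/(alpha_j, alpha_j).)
A_4 (sl(5)) + C_5 (sp(10))

The diagram associated to this matrix has two connected components: the simple roots {alpha_3, alpha_6, alpha_8, alpha_9} form a chain of 4 nodes with single edges (A_4), and {alpha_1, alpha_2, alpha_4, alpha_5, alpha_7} form a chain of 5 nodes with a double edge at one end; the terminal node there is the unique long simple root (C_5). A semisimple Lie algebra decomposes uniquely as the direct sum of simple ideals, one per connected component of its Dynkin diagram, so g ≅ A_4 ⊕ C_5 (dimension 24 + 55 = 79).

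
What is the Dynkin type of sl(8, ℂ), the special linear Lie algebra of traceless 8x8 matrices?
A_7

This is sl(8), which has dimension 8^2 - 1 = 63 and rank 8 - 1 = 7 (a Cartan subalgebra is the diagonal traceless matrices). In the classification of classical Lie algebras, the special linear algebra sl(n+1) has type A_n; here n = 7, so the Dynkin diagram is a chain of 7 nodes with single edges (A_7). Hence the type is A_7.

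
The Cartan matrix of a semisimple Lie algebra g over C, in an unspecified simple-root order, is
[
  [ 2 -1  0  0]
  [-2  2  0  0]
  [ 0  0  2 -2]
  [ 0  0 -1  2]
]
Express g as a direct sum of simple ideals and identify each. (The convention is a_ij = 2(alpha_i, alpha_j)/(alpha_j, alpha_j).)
The diagram associated to this matrix has two connected components: the simple roots {alpha_3, alpha_4} form a chain of 2 nodes with a double edge at one end; the terminal node there is the unique short simple root (B_2), and {alpha_1, alpha_2} form a chain of 2 nodes with a double edge at one end; the terminal node there is the unique short simple root (B_2). A semisimple Lie algebra decomposes uniquely as the direct sum of simple ideals, one per connected component of its Dynkin diagram, so g ≅ B_2 ⊕ B_2 (dimension 10 + 10 = 20).

B2 ⊕ B2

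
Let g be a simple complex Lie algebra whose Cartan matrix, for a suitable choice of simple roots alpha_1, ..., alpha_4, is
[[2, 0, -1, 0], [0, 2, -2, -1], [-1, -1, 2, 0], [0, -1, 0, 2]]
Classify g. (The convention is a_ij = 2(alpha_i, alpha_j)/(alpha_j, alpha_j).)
The matrix has rank 4 with 2's on the diagonal. Reading the off-diagonal entries as Dynkin edges (a single edge where a_ij = a_ji = -1; a double or triple edge where a_ij * a_ji = 2 or 3), the diagram is a chain of 4 nodes with a double edge between the middle two (F_4). One simple-root ordering that puts it in standard form is (alpha_4, alpha_2, alpha_3, alpha_1). So the algebra is type F_4.

type F_4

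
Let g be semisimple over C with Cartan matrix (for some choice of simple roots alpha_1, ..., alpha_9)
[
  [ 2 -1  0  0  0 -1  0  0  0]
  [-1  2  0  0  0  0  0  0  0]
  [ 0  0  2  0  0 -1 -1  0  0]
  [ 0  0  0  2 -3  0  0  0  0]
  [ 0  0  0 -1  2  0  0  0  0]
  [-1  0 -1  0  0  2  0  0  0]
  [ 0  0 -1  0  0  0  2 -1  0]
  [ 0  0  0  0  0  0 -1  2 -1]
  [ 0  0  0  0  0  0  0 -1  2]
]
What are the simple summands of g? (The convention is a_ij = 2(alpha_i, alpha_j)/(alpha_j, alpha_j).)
The diagram associated to this matrix has two connected components: the simple roots {alpha_1, alpha_2, alpha_3, alpha_6, alpha_7, alpha_8, alpha_9} form a chain of 7 nodes with single edges (A_7), and {alpha_4, alpha_5} form two nodes joined by a triple edge (G_2). A semisimple Lie algebra decomposes uniquely as the direct sum of simple ideals, one per connected component of its Dynkin diagram, so g ≅ A_7 ⊕ G_2 (dimension 63 + 14 = 77).

A_7 + G_2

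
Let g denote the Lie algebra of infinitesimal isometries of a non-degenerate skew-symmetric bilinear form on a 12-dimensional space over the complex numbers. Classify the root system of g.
C6

This is sp(12), which has dimension 12(12+1)/2 = 78 and rank 12/2 = 6. In the classification of classical Lie algebras, the symplectic algebra sp(2n) has type C_n; here n = 6, so the Dynkin diagram is a chain of 6 nodes with a double edge at one end; the terminal node there is the unique long simple root (C_6). Hence the type is C_6.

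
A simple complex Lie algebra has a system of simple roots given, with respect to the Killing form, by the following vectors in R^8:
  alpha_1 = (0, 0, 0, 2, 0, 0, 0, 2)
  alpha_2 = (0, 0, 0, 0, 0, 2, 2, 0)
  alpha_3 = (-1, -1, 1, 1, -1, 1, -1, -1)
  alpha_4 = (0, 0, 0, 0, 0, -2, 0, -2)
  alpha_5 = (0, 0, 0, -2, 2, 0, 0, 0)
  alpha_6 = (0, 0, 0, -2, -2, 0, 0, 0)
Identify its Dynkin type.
E_6

Compute the Cartan integers a_ij = 2(alpha_i, alpha_j)/(alpha_j, alpha_j); the resulting 6x6 Cartan matrix is
[[2, 0, 0, -1, -1, -1], [0, 2, 0, -1, 0, 0], [0, 0, 2, 0, -1, 0], [-1, -1, 0, 2, 0, 0], [-1, 0, -1, 0, 2, 0], [-1, 0, 0, 0, 0, 2]].
All simple roots have the same length, so the diagram is simply laced. The associated Dynkin diagram is a chain of 5 nodes with one extra node attached to the third node from one end (E_6), so the type is E_6.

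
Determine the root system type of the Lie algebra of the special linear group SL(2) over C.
This is sl(2), which has dimension 2^2 - 1 = 3 and rank 2 - 1 = 1 (a Cartan subalgebra is the diagonal traceless matrices). In the classification of classical Lie algebras, the special linear algebra sl(n+1) has type A_n; here n = 1, so the Dynkin diagram is a chain of 1 nodes with single edges (A_1). Hence the type is A_1.

type A_1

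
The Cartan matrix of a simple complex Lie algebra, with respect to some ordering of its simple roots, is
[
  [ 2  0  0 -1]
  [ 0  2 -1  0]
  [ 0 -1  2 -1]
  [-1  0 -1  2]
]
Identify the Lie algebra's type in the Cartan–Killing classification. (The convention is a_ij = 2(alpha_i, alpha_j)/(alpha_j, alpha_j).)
The matrix has rank 4 with 2's on the diagonal. Reading the off-diagonal entries as Dynkin edges (a single edge where a_ij = a_ji = -1; a double or triple edge where a_ij * a_ji = 2 or 3), the diagram is a chain of 4 nodes with single edges (A_4). One simple-root ordering that puts it in standard form is (alpha_2, alpha_3, alpha_4, alpha_1). So the algebra is type A_4, i.e. sl(5).

A4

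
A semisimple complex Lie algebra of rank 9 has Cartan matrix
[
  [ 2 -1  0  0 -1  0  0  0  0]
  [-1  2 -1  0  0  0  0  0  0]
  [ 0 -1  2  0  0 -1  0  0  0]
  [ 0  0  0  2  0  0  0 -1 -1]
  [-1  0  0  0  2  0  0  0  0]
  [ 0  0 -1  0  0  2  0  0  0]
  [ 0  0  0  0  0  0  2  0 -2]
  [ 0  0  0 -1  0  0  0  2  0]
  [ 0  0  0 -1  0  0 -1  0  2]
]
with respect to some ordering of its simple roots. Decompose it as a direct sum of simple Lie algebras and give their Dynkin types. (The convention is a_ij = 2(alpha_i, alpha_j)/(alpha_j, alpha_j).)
A5 ⊕ C4

The diagram associated to this matrix has two connected components: the simple roots {alpha_1, alpha_2, alpha_3, alpha_5, alpha_6} form a chain of 5 nodes with single edges (A_5), and {alpha_4, alpha_7, alpha_8, alpha_9} form a chain of 4 nodes with a double edge at one end; the terminal node there is the unique long simple root (C_4). A semisimple Lie algebra decomposes uniquely as the direct sum of simple ideals, one per connected component of its Dynkin diagram, so g ≅ A_5 ⊕ C_4 (dimension 35 + 36 = 71).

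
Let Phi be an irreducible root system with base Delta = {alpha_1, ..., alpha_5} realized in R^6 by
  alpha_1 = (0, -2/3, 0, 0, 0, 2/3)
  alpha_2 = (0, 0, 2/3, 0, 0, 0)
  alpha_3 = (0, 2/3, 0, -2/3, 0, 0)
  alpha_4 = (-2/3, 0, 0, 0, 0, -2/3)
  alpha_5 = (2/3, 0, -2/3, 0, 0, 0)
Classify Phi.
type B_5

Compute the Cartan integers a_ij = 2(alpha_i, alpha_j)/(alpha_j, alpha_j); the resulting 5x5 Cartan matrix is
[[2, 0, -1, -1, 0], [0, 2, 0, 0, -1], [-1, 0, 2, 0, 0], [-1, 0, 0, 2, -1], [0, -2, 0, -1, 2]].
The roots have two lengths (squared-length ratio 2:1); the short ones are alpha_{2}. The associated Dynkin diagram is a chain of 5 nodes with a double edge at one end; the terminal node there is the unique short simple root (B_5), so the type is B_5 (the algebra so(11)).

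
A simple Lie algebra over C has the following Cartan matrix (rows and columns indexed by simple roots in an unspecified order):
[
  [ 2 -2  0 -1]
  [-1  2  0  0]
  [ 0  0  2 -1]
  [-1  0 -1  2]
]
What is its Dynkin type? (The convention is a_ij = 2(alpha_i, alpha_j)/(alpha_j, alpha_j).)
type B_4

The matrix has rank 4 with 2's on the diagonal. Reading the off-diagonal entries as Dynkin edges (a single edge where a_ij = a_ji = -1; a double or triple edge where a_ij * a_ji = 2 or 3), the diagram is a chain of 4 nodes with a double edge at one end; the terminal node there is the unique short simple root (B_4). One simple-root ordering that puts it in standard form is (alpha_3, alpha_4, alpha_1, alpha_2). So the algebra is type B_4, i.e. so(9).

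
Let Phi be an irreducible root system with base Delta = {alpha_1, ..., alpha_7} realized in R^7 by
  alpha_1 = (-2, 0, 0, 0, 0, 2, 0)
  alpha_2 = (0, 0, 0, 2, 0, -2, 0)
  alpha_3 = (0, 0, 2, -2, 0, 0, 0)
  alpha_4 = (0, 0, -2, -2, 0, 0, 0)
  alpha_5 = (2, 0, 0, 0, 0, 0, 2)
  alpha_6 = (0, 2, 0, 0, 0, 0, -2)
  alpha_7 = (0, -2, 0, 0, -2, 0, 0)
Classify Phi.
D7

Compute the Cartan integers a_ij = 2(alpha_i, alpha_j)/(alpha_j, alpha_j); the resulting 7x7 Cartan matrix is
[[2, -1, 0, 0, -1, 0, 0], [-1, 2, -1, -1, 0, 0, 0], [0, -1, 2, 0, 0, 0, 0], [0, -1, 0, 2, 0, 0, 0], [-1, 0, 0, 0, 2, -1, 0], [0, 0, 0, 0, -1, 2, -1], [0, 0, 0, 0, 0, -1, 2]].
All simple roots have the same length, so the diagram is simply laced. The associated Dynkin diagram is a chain of 5 nodes with a fork of two nodes at one end (D_7), so the type is D_7 (the algebra so(14)).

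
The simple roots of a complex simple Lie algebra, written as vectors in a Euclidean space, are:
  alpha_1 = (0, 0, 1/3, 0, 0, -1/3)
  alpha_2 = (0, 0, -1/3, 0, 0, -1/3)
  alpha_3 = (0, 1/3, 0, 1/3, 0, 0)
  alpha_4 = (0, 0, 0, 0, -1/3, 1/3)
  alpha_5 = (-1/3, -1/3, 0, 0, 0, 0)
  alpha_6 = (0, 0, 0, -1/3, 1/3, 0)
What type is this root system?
Compute the Cartan integers a_ij = 2(alpha_i, alpha_j)/(alpha_j, alpha_j); the resulting 6x6 Cartan matrix is
[[2, 0, 0, -1, 0, 0], [0, 2, 0, -1, 0, 0], [0, 0, 2, 0, -1, -1], [-1, -1, 0, 2, 0, -1], [0, 0, -1, 0, 2, 0], [0, 0, -1, -1, 0, 2]].
All simple roots have the same length, so the diagram is simply laced. The associated Dynkin diagram is a chain of 4 nodes with a fork of two nodes at one end (D_6), so the type is D_6 (the algebra so(12)).

D_6 (so(12))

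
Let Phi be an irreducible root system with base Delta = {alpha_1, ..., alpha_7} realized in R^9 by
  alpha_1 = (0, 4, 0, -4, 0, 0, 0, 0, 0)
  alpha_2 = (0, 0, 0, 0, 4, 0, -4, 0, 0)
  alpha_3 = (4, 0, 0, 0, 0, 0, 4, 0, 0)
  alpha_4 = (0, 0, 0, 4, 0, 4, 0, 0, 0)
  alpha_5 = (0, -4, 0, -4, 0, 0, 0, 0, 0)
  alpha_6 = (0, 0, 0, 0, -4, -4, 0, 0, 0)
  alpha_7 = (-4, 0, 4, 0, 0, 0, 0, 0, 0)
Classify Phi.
D7

Compute the Cartan integers a_ij = 2(alpha_i, alpha_j)/(alpha_j, alpha_j); the resulting 7x7 Cartan matrix is
[[2, 0, 0, -1, 0, 0, 0], [0, 2, -1, 0, 0, -1, 0], [0, -1, 2, 0, 0, 0, -1], [-1, 0, 0, 2, -1, -1, 0], [0, 0, 0, -1, 2, 0, 0], [0, -1, 0, -1, 0, 2, 0], [0, 0, -1, 0, 0, 0, 2]].
All simple roots have the same length, so the diagram is simply laced. The associated Dynkin diagram is a chain of 5 nodes with a fork of two nodes at one end (D_7), so the type is D_7 (the algebra so(14)).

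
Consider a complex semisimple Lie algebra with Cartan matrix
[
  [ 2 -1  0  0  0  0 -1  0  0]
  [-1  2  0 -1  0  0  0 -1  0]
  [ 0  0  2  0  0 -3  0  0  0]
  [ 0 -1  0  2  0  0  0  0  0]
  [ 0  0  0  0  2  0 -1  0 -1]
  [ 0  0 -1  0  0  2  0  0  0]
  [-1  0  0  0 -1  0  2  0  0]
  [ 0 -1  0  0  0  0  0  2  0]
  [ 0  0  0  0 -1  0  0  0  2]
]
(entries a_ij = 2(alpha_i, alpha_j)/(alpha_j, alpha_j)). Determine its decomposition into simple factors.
The diagram associated to this matrix has two connected components: the simple roots {alpha_1, alpha_2, alpha_4, alpha_5, alpha_7, alpha_8, alpha_9} form a chain of 5 nodes with a fork of two nodes at one end (D_7), and {alpha_3, alpha_6} form two nodes joined by a triple edge (G_2). A semisimple Lie algebra decomposes uniquely as the direct sum of simple ideals, one per connected component of its Dynkin diagram, so g ≅ D_7 ⊕ G_2 (dimension 91 + 14 = 105).

D7 ⊕ G2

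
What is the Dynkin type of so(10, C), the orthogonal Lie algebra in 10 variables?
This is so(10) with 10 even, which has dimension 10(10-1)/2 = 45 and rank 10/2 = 5. In the classification of classical Lie algebras, the orthogonal algebra so(2n) in an even number of variables has type D_n; here n = 5, so the Dynkin diagram is a chain of 3 nodes with a fork of two nodes at one end (D_5). Hence the type is D_5.

D5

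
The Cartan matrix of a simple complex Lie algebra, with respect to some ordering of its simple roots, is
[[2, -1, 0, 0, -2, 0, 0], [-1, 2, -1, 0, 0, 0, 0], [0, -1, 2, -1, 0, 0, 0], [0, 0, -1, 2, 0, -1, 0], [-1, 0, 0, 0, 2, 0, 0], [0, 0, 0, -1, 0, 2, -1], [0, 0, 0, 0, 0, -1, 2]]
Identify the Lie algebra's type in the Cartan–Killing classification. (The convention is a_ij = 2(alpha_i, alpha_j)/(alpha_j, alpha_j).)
The matrix has rank 7 with 2's on the diagonal. Reading the off-diagonal entries as Dynkin edges (a single edge where a_ij = a_ji = -1; a double or triple edge where a_ij * a_ji = 2 or 3), the diagram is a chain of 7 nodes with a double edge at one end; the terminal node there is the unique short simple root (B_7). One simple-root ordering that puts it in standard form is (alpha_7, alpha_6, alpha_4, alpha_3, alpha_2, alpha_1, alpha_5). So the algebra is type B_7, i.e. so(15).

B_7 (so(15))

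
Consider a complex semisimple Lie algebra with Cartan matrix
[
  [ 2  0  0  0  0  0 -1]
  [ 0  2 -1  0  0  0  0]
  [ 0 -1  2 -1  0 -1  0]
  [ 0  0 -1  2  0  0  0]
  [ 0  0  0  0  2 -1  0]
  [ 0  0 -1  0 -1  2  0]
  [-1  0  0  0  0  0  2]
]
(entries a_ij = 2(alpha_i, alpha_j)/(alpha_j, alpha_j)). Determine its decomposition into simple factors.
A_2 (sl(3)) + D_5 (so(10))

The diagram associated to this matrix has two connected components: the simple roots {alpha_1, alpha_7} form a chain of 2 nodes with single edges (A_2), and {alpha_2, alpha_3, alpha_4, alpha_5, alpha_6} form a chain of 3 nodes with a fork of two nodes at one end (D_5). A semisimple Lie algebra decomposes uniquely as the direct sum of simple ideals, one per connected component of its Dynkin diagram, so g ≅ A_2 ⊕ D_5 (dimension 8 + 45 = 53).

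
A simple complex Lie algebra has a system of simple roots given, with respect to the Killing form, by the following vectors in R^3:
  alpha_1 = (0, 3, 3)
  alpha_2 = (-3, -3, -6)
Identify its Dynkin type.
type G_2

Compute the Cartan integers a_ij = 2(alpha_i, alpha_j)/(alpha_j, alpha_j); the resulting 2x2 Cartan matrix is
[[2, -1], [-3, 2]].
The roots have two lengths (squared-length ratio 3:1); the short ones are alpha_{1}. The associated Dynkin diagram is two nodes joined by a triple edge (G_2), so the type is G_2.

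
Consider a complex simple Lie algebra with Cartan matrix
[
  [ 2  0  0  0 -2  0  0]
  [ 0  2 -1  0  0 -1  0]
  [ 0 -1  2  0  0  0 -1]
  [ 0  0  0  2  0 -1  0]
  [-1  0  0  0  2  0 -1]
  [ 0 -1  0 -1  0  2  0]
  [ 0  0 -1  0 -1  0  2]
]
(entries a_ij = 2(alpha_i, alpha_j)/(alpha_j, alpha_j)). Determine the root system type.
type C_7

The matrix has rank 7 with 2's on the diagonal. Reading the off-diagonal entries as Dynkin edges (a single edge where a_ij = a_ji = -1; a double or triple edge where a_ij * a_ji = 2 or 3), the diagram is a chain of 7 nodes with a double edge at one end; the terminal node there is the unique long simple root (C_7). One simple-root ordering that puts it in standard form is (alpha_4, alpha_6, alpha_2, alpha_3, alpha_7, alpha_5, alpha_1). So the algebra is type C_7, i.e. sp(14).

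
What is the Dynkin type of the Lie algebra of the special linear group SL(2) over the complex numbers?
A1

This is sl(2), which has dimension 2^2 - 1 = 3 and rank 2 - 1 = 1 (a Cartan subalgebra is the diagonal traceless matrices). In the classification of classical Lie algebras, the special linear algebra sl(n+1) has type A_n; here n = 1, so the Dynkin diagram is a chain of 1 nodes with single edges (A_1). Hence the type is A_1.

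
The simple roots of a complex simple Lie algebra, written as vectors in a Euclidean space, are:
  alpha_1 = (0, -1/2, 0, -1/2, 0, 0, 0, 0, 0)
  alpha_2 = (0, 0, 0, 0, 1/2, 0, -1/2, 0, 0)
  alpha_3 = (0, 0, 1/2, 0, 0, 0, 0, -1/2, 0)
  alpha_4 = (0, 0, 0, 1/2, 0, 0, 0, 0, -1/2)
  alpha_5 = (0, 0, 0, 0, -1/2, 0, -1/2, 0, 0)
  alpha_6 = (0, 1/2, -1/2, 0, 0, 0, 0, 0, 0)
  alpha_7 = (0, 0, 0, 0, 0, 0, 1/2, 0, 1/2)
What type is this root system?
D7

Compute the Cartan integers a_ij = 2(alpha_i, alpha_j)/(alpha_j, alpha_j); the resulting 7x7 Cartan matrix is
[[2, 0, 0, -1, 0, -1, 0], [0, 2, 0, 0, 0, 0, -1], [0, 0, 2, 0, 0, -1, 0], [-1, 0, 0, 2, 0, 0, -1], [0, 0, 0, 0, 2, 0, -1], [-1, 0, -1, 0, 0, 2, 0], [0, -1, 0, -1, -1, 0, 2]].
All simple roots have the same length, so the diagram is simply laced. The associated Dynkin diagram is a chain of 5 nodes with a fork of two nodes at one end (D_7), so the type is D_7 (the algebra so(14)).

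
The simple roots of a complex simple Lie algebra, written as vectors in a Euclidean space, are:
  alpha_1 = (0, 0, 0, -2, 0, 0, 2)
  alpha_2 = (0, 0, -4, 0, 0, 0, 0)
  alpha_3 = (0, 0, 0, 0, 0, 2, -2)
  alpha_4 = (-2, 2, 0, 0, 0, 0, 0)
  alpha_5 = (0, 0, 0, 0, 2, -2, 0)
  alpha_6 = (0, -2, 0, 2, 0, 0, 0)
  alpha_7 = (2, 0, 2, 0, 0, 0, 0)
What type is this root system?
type C_7

Compute the Cartan integers a_ij = 2(alpha_i, alpha_j)/(alpha_j, alpha_j); the resulting 7x7 Cartan matrix is
[[2, 0, -1, 0, 0, -1, 0], [0, 2, 0, 0, 0, 0, -2], [-1, 0, 2, 0, -1, 0, 0], [0, 0, 0, 2, 0, -1, -1], [0, 0, -1, 0, 2, 0, 0], [-1, 0, 0, -1, 0, 2, 0], [0, -1, 0, -1, 0, 0, 2]].
The roots have two lengths (squared-length ratio 2:1); the short ones are alpha_{1,3,4,5,6,7}. The associated Dynkin diagram is a chain of 7 nodes with a double edge at one end; the terminal node there is the unique long simple root (C_7), so the type is C_7 (the algebra sp(14)).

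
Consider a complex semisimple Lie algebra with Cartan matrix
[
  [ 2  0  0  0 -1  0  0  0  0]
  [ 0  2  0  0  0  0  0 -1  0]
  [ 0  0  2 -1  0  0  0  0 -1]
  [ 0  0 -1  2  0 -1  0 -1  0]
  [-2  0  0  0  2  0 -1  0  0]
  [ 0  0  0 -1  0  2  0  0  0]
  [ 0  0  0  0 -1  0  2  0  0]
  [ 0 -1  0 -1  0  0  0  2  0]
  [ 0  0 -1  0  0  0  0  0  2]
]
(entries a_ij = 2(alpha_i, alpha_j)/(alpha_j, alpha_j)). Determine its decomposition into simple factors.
B_3 ⊕ E_6

The diagram associated to this matrix has two connected components: the simple roots {alpha_1, alpha_5, alpha_7} form a chain of 3 nodes with a double edge at one end; the terminal node there is the unique short simple root (B_3), and {alpha_2, alpha_3, alpha_4, alpha_6, alpha_8, alpha_9} form a chain of 5 nodes with one extra node attached to the third node from one end (E_6). A semisimple Lie algebra decomposes uniquely as the direct sum of simple ideals, one per connected component of its Dynkin diagram, so g ≅ B_3 ⊕ E_6 (dimension 21 + 78 = 99).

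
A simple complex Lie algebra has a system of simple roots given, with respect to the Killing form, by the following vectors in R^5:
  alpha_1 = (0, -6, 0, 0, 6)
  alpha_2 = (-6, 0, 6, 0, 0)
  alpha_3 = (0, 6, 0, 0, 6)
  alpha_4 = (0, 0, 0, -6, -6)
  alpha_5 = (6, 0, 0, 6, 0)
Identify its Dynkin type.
type D_5

Compute the Cartan integers a_ij = 2(alpha_i, alpha_j)/(alpha_j, alpha_j); the resulting 5x5 Cartan matrix is
[[2, 0, 0, -1, 0], [0, 2, 0, 0, -1], [0, 0, 2, -1, 0], [-1, 0, -1, 2, -1], [0, -1, 0, -1, 2]].
All simple roots have the same length, so the diagram is simply laced. The associated Dynkin diagram is a chain of 3 nodes with a fork of two nodes at one end (D_5), so the type is D_5 (the algebra so(10)).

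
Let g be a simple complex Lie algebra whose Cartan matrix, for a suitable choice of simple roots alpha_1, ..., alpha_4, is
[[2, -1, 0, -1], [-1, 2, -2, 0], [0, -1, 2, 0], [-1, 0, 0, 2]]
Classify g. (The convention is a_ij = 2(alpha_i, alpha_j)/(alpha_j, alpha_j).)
B_4 (so(9))

The matrix has rank 4 with 2's on the diagonal. Reading the off-diagonal entries as Dynkin edges (a single edge where a_ij = a_ji = -1; a double or triple edge where a_ij * a_ji = 2 or 3), the diagram is a chain of 4 nodes with a double edge at one end; the terminal node there is the unique short simple root (B_4). One simple-root ordering that puts it in standard form is (alpha_4, alpha_1, alpha_2, alpha_3). So the algebra is type B_4, i.e. so(9).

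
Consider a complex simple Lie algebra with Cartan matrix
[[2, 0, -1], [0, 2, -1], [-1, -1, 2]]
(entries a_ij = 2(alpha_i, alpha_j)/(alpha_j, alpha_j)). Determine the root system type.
A_3 (sl(4))

The matrix has rank 3 with 2's on the diagonal. Reading the off-diagonal entries as Dynkin edges (a single edge where a_ij = a_ji = -1; a double or triple edge where a_ij * a_ji = 2 or 3), the diagram is a chain of 3 nodes with single edges (A_3). One simple-root ordering that puts it in standard form is (alpha_1, alpha_3, alpha_2). So the algebra is type A_3, i.e. sl(4).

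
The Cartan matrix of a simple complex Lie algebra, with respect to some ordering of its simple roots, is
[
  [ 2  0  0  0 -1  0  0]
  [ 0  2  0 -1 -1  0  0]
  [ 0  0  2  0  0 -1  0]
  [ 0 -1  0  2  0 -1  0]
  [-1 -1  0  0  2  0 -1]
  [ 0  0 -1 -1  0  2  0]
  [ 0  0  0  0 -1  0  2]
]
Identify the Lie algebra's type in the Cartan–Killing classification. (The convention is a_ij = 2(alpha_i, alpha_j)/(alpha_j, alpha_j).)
The matrix has rank 7 with 2's on the diagonal. Reading the off-diagonal entries as Dynkin edges (a single edge where a_ij = a_ji = -1; a double or triple edge where a_ij * a_ji = 2 or 3), the diagram is a chain of 5 nodes with a fork of two nodes at one end (D_7). One simple-root ordering that puts it in standard form is (alpha_3, alpha_6, alpha_4, alpha_2, alpha_5, alpha_1, alpha_7). So the algebra is type D_7, i.e. so(14).

type D_7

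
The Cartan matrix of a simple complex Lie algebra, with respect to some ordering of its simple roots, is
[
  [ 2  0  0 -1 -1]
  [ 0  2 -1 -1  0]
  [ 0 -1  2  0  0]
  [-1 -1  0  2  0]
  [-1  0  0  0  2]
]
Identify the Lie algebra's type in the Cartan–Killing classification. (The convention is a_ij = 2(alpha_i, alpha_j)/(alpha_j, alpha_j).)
The matrix has rank 5 with 2's on the diagonal. Reading the off-diagonal entries as Dynkin edges (a single edge where a_ij = a_ji = -1; a double or triple edge where a_ij * a_ji = 2 or 3), the diagram is a chain of 5 nodes with single edges (A_5). One simple-root ordering that puts it in standard form is (alpha_5, alpha_1, alpha_4, alpha_2, alpha_3). So the algebra is type A_5, i.e. sl(6).

A_5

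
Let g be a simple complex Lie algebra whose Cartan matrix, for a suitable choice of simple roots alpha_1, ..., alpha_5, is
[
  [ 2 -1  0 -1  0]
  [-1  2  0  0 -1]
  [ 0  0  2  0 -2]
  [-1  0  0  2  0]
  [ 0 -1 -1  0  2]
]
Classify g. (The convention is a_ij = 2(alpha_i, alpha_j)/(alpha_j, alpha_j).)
C_5 (sp(10))

The matrix has rank 5 with 2's on the diagonal. Reading the off-diagonal entries as Dynkin edges (a single edge where a_ij = a_ji = -1; a double or triple edge where a_ij * a_ji = 2 or 3), the diagram is a chain of 5 nodes with a double edge at one end; the terminal node there is the unique long simple root (C_5). One simple-root ordering that puts it in standard form is (alpha_4, alpha_1, alpha_2, alpha_5, alpha_3). So the algebra is type C_5, i.e. sp(10).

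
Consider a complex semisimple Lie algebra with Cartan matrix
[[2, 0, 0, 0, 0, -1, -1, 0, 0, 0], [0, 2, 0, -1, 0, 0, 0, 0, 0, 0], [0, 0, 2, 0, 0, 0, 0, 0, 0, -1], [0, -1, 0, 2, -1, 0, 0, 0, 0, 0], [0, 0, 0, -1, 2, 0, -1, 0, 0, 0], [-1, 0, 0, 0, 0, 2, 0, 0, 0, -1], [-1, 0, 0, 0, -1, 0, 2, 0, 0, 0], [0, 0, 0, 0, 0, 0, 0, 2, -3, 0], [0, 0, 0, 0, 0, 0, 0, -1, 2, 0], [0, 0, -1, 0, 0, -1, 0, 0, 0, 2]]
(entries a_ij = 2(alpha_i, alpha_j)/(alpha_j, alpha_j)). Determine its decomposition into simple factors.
The diagram associated to this matrix has two connected components: the simple roots {alpha_1, alpha_2, alpha_3, alpha_4, alpha_5, alpha_6, alpha_7, alpha_10} form a chain of 8 nodes with single edges (A_8), and {alpha_8, alpha_9} form two nodes joined by a triple edge (G_2). A semisimple Lie algebra decomposes uniquely as the direct sum of simple ideals, one per connected component of its Dynkin diagram, so g ≅ A_8 ⊕ G_2 (dimension 80 + 14 = 94).

A8 ⊕ G2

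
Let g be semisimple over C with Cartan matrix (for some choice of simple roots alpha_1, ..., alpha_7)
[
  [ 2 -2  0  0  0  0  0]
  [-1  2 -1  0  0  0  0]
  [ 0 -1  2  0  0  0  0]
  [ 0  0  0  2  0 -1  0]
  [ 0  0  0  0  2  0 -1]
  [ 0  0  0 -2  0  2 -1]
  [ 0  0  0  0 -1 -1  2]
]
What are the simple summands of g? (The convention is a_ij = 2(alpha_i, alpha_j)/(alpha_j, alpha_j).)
The diagram associated to this matrix has two connected components: the simple roots {alpha_4, alpha_5, alpha_6, alpha_7} form a chain of 4 nodes with a double edge at one end; the terminal node there is the unique short simple root (B_4), and {alpha_1, alpha_2, alpha_3} form a chain of 3 nodes with a double edge at one end; the terminal node there is the unique long simple root (C_3). A semisimple Lie algebra decomposes uniquely as the direct sum of simple ideals, one per connected component of its Dynkin diagram, so g ≅ B_4 ⊕ C_3 (dimension 36 + 21 = 57).

B_4 ⊕ C_3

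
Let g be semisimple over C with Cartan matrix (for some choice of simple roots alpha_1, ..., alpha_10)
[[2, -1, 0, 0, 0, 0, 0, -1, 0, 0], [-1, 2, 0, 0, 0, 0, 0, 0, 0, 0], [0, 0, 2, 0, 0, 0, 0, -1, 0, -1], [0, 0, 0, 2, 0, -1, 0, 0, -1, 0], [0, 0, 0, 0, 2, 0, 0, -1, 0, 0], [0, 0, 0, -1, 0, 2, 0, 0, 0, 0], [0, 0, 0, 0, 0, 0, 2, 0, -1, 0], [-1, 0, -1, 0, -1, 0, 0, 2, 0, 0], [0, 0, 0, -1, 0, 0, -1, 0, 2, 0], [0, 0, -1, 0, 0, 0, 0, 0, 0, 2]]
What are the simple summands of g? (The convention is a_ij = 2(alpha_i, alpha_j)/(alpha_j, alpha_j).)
The diagram associated to this matrix has two connected components: the simple roots {alpha_4, alpha_6, alpha_7, alpha_9} form a chain of 4 nodes with single edges (A_4), and {alpha_1, alpha_2, alpha_3, alpha_5, alpha_8, alpha_10} form a chain of 5 nodes with one extra node attached to the third node from one end (E_6). A semisimple Lie algebra decomposes uniquely as the direct sum of simple ideals, one per connected component of its Dynkin diagram, so g ≅ A_4 ⊕ E_6 (dimension 24 + 78 = 102).

A_4 + E_6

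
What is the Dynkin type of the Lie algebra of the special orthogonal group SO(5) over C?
B2

This is so(5) with 5 odd, which has dimension 5(5-1)/2 = 10 and rank (5-1)/2 = 2. In the classification of classical Lie algebras, the orthogonal algebra so(2n+1) in an odd number of variables has type B_n; here n = 2, so the Dynkin diagram is a chain of 2 nodes with a double edge at one end; the terminal node there is the unique short simple root (B_2). Hence the type is B_2.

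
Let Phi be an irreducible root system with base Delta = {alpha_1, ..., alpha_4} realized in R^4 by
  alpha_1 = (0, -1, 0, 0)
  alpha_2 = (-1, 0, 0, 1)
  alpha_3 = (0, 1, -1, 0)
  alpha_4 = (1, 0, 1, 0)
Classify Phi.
B_4 (so(9))

Compute the Cartan integers a_ij = 2(alpha_i, alpha_j)/(alpha_j, alpha_j); the resulting 4x4 Cartan matrix is
[[2, 0, -1, 0], [0, 2, 0, -1], [-2, 0, 2, -1], [0, -1, -1, 2]].
The roots have two lengths (squared-length ratio 2:1); the short ones are alpha_{1}. The associated Dynkin diagram is a chain of 4 nodes with a double edge at one end; the terminal node there is the unique short simple root (B_4), so the type is B_4 (the algebra so(9)).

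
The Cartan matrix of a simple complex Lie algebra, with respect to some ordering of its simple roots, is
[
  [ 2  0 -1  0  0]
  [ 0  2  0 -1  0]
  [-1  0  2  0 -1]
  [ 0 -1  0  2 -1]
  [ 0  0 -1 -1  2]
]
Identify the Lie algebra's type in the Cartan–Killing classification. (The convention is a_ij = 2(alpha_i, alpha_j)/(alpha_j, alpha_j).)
The matrix has rank 5 with 2's on the diagonal. Reading the off-diagonal entries as Dynkin edges (a single edge where a_ij = a_ji = -1; a double or triple edge where a_ij * a_ji = 2 or 3), the diagram is a chain of 5 nodes with single edges (A_5). One simple-root ordering that puts it in standard form is (alpha_2, alpha_4, alpha_5, alpha_3, alpha_1). So the algebra is type A_5, i.e. sl(6).

A_5 (sl(6))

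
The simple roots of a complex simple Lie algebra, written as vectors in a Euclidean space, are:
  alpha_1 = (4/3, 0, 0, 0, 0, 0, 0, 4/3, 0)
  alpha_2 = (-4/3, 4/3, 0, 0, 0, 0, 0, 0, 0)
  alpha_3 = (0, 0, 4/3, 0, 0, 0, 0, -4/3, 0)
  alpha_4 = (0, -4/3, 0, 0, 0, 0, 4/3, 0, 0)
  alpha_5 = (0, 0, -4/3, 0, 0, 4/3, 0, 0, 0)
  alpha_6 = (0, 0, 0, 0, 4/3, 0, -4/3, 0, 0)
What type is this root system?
Compute the Cartan integers a_ij = 2(alpha_i, alpha_j)/(alpha_j, alpha_j); the resulting 6x6 Cartan matrix is
[[2, -1, -1, 0, 0, 0], [-1, 2, 0, -1, 0, 0], [-1, 0, 2, 0, -1, 0], [0, -1, 0, 2, 0, -1], [0, 0, -1, 0, 2, 0], [0, 0, 0, -1, 0, 2]].
All simple roots have the same length, so the diagram is simply laced. The associated Dynkin diagram is a chain of 6 nodes with single edges (A_6), so the type is A_6 (the algebra sl(7)).

A6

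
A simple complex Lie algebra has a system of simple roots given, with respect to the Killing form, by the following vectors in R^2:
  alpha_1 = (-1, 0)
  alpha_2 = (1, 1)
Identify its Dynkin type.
Compute the Cartan integers a_ij = 2(alpha_i, alpha_j)/(alpha_j, alpha_j); the resulting 2x2 Cartan matrix is
[[2, -1], [-2, 2]].
The roots have two lengths (squared-length ratio 2:1); the short ones are alpha_{1}. The associated Dynkin diagram is a chain of 2 nodes with a double edge at one end; the terminal node there is the unique short simple root (B_2), so the type is B_2 (the algebra so(5)).

B2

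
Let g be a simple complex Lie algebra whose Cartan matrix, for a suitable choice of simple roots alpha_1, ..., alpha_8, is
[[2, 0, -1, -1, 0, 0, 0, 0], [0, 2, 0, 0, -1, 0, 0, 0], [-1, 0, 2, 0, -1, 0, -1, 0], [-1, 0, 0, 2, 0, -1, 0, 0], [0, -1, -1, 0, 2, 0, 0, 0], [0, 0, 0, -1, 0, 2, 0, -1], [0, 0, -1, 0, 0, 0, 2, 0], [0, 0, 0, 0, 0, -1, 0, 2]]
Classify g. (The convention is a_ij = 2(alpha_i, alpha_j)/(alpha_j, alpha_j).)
E_8

The matrix has rank 8 with 2's on the diagonal. Reading the off-diagonal entries as Dynkin edges (a single edge where a_ij = a_ji = -1; a double or triple edge where a_ij * a_ji = 2 or 3), the diagram is a chain of 7 nodes with one extra node attached to the third node from one end (E_8). One simple-root ordering that puts it in standard form is (alpha_2, alpha_7, alpha_5, alpha_3, alpha_1, alpha_4, alpha_6, alpha_8). So the algebra is type E_8.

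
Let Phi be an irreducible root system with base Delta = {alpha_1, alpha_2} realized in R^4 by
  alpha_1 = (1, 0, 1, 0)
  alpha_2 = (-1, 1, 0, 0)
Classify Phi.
A_2

Compute the Cartan integers a_ij = 2(alpha_i, alpha_j)/(alpha_j, alpha_j); the resulting 2x2 Cartan matrix is
[[2, -1], [-1, 2]].
All simple roots have the same length, so the diagram is simply laced. The associated Dynkin diagram is a chain of 2 nodes with single edges (A_2), so the type is A_2 (the algebra sl(3)).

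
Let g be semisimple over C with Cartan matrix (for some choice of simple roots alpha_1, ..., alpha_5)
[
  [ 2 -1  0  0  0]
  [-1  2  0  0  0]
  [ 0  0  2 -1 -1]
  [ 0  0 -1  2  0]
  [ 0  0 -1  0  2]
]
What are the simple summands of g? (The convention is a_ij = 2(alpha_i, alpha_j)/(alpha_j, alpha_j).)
The diagram associated to this matrix has two connected components: the simple roots {alpha_1, alpha_2} form a chain of 2 nodes with single edges (A_2), and {alpha_3, alpha_4, alpha_5} form a chain of 3 nodes with single edges (A_3). A semisimple Lie algebra decomposes uniquely as the direct sum of simple ideals, one per connected component of its Dynkin diagram, so g ≅ A_2 ⊕ A_3 (dimension 8 + 15 = 23).

A_2 (sl(3)) ⊕ A_3 (sl(4))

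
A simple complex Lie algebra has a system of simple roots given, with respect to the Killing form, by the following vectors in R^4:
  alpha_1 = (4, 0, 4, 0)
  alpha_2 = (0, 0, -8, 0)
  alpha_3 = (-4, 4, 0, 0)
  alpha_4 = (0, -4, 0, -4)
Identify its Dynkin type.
Compute the Cartan integers a_ij = 2(alpha_i, alpha_j)/(alpha_j, alpha_j); the resulting 4x4 Cartan matrix is
[[2, -1, -1, 0], [-2, 2, 0, 0], [-1, 0, 2, -1], [0, 0, -1, 2]].
The roots have two lengths (squared-length ratio 2:1); the short ones are alpha_{1,3,4}. The associated Dynkin diagram is a chain of 4 nodes with a double edge at one end; the terminal node there is the unique long simple root (C_4), so the type is C_4 (the algebra sp(8)).

C4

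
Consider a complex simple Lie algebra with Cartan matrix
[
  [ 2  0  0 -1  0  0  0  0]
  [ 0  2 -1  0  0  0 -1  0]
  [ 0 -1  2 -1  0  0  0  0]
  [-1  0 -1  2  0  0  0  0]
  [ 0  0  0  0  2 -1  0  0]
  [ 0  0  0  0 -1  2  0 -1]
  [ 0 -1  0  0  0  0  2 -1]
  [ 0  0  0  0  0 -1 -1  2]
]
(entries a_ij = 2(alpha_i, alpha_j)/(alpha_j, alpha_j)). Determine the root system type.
A_8

The matrix has rank 8 with 2's on the diagonal. Reading the off-diagonal entries as Dynkin edges (a single edge where a_ij = a_ji = -1; a double or triple edge where a_ij * a_ji = 2 or 3), the diagram is a chain of 8 nodes with single edges (A_8). One simple-root ordering that puts it in standard form is (alpha_1, alpha_4, alpha_3, alpha_2, alpha_7, alpha_8, alpha_6, alpha_5). So the algebra is type A_8, i.e. sl(9).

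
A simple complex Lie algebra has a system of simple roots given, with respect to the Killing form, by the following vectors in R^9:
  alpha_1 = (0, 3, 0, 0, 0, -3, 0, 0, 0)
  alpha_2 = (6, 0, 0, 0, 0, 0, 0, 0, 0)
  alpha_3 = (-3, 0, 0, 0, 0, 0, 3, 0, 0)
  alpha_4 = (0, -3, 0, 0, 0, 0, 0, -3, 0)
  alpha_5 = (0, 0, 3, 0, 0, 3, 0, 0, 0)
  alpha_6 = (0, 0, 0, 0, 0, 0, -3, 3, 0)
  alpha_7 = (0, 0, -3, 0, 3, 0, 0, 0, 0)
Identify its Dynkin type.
C7

Compute the Cartan integers a_ij = 2(alpha_i, alpha_j)/(alpha_j, alpha_j); the resulting 7x7 Cartan matrix is
[[2, 0, 0, -1, -1, 0, 0], [0, 2, -2, 0, 0, 0, 0], [0, -1, 2, 0, 0, -1, 0], [-1, 0, 0, 2, 0, -1, 0], [-1, 0, 0, 0, 2, 0, -1], [0, 0, -1, -1, 0, 2, 0], [0, 0, 0, 0, -1, 0, 2]].
The roots have two lengths (squared-length ratio 2:1); the short ones are alpha_{1,3,4,5,6,7}. The associated Dynkin diagram is a chain of 7 nodes with a double edge at one end; the terminal node there is the unique long simple root (C_7), so the type is C_7 (the algebra sp(14)).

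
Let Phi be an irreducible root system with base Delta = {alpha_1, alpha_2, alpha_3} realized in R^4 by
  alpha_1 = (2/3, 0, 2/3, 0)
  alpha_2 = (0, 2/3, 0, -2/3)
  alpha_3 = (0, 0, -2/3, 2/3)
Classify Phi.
A3

Compute the Cartan integers a_ij = 2(alpha_i, alpha_j)/(alpha_j, alpha_j); the resulting 3x3 Cartan matrix is
[[2, 0, -1], [0, 2, -1], [-1, -1, 2]].
All simple roots have the same length, so the diagram is simply laced. The associated Dynkin diagram is a chain of 3 nodes with single edges (A_3), so the type is A_3 (the algebra sl(4)).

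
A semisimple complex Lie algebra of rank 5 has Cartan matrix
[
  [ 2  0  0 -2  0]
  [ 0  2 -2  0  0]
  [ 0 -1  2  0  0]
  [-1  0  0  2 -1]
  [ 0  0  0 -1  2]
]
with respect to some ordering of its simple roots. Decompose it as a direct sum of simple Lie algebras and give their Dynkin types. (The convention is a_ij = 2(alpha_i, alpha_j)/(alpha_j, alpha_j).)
The diagram associated to this matrix has two connected components: the simple roots {alpha_2, alpha_3} form a chain of 2 nodes with a double edge at one end; the terminal node there is the unique short simple root (B_2), and {alpha_1, alpha_4, alpha_5} form a chain of 3 nodes with a double edge at one end; the terminal node there is the unique long simple root (C_3). A semisimple Lie algebra decomposes uniquely as the direct sum of simple ideals, one per connected component of its Dynkin diagram, so g ≅ B_2 ⊕ C_3 (dimension 10 + 21 = 31).

B_2 + C_3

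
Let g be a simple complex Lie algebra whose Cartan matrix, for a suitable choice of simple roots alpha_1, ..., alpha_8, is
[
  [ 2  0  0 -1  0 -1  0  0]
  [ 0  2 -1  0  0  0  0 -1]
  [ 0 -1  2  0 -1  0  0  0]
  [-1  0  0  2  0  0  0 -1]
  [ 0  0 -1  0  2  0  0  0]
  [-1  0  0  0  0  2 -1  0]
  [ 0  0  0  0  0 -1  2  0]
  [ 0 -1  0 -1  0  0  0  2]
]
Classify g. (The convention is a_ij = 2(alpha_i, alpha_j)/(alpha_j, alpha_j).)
A8

The matrix has rank 8 with 2's on the diagonal. Reading the off-diagonal entries as Dynkin edges (a single edge where a_ij = a_ji = -1; a double or triple edge where a_ij * a_ji = 2 or 3), the diagram is a chain of 8 nodes with single edges (A_8). One simple-root ordering that puts it in standard form is (alpha_7, alpha_6, alpha_1, alpha_4, alpha_8, alpha_2, alpha_3, alpha_5). So the algebra is type A_8, i.e. sl(9).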